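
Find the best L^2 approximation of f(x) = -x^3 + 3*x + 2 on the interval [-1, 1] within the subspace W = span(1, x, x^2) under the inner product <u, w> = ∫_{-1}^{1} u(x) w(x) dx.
g(x) = 12*x/5 + 2

The best approximation g ∈ W is the orthogonal projection of f onto W. Writing g = a_0 + a_1 x + a_2 x^2, the coefficients solve the normal equations G · a = b where
  G_{ij} = <φ_i, φ_j> and b_i = <f, φ_i>, with φ_0 = 1, φ_1 = x, φ_2 = x^2.
G =
  [2, 0, 2/3]
  [0, 2/3, 0]
  [2/3, 0, 2/5],
b = (4, 8/5, 4/3).
Solving gives a_0 = 2, a_1 = 12/5, a_2 = 0, so
  g(x) = 12*x/5 + 2.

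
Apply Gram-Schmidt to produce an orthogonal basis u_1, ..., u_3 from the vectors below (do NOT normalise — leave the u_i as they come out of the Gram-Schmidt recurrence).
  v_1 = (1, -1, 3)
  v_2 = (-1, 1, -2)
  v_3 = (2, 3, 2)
Orthogonal basis:
  u_1 = (1, -1, 3)
  u_2 = (-3/11, 3/11, 2/11)
  u_3 = (5/2, 5/2, 0)

Apply the Gram-Schmidt recurrence
  u_1 = v_1
  u_i = v_i − Σ_{j<i} ((v_i · u_j) / (u_j · u_j)) · u_j.

Step by step this gives:
  u_1 = (1, -1, 3)
  u_2 = (-3/11, 3/11, 2/11)
  u_3 = (5/2, 5/2, 0)

Orthogonality check:
  u_2 · u_1 = 0 (should be 0)
  u_3 · u_1 = 0 (should be 0)
  u_3 · u_2 = 0 (should be 0)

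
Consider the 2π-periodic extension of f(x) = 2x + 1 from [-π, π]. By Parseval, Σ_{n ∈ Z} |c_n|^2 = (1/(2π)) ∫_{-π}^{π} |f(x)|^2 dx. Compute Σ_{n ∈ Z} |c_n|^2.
Σ |c_n|^2 = 4π^2/3 + 1

Expand and integrate term by term over [-π, π]:
  ∫ (2x)^2 dx = 4·(2π^3/3); ∫ 2·2·(1)·x dx = 0 (odd integrand); ∫ 1^2 dx = 1·2π.
So (1/(2π)) ∫_{-π}^{π} (2x + 1)^2 dx = 4π^2/3 + 1 = 4π^2/3 + 1.
Parseval ⇒ Σ |c_n|^2 = 4π^2/3 + 1.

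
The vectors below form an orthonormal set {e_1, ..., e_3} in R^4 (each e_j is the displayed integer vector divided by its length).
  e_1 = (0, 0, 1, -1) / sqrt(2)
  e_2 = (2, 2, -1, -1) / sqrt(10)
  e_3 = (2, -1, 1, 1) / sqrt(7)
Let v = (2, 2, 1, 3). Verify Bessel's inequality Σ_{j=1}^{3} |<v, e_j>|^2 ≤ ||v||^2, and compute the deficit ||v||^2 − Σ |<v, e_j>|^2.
Σ |<v, e_j>|^2 = 306/35; ||v||^2 = 18; deficit = 324/35

Write each e_j = u_j / sqrt(<u_j, u_j>) where u_j is the displayed integer vector. Then <v, e_j> = <v, u_j> / sqrt(<u_j, u_j>), so |<v, e_j>|^2 = <v, u_j>^2 / <u_j, u_j>.
Coefficients: <v, e_1> = -2/sqrt(2), <v, e_2> = 4/sqrt(10), <v, e_3> = 6/sqrt(7).
Square and sum: Σ |<v, e_j>|^2 = 306/35.
Compute ||v||^2 = v·v = 18.
Deficit = 18 − 306/35 = 324/35 ≥ 0, confirming Bessel's inequality. (The deficit equals ||v − Σ <v,e_j> e_j||^2, the squared distance from v to span{e_j}.)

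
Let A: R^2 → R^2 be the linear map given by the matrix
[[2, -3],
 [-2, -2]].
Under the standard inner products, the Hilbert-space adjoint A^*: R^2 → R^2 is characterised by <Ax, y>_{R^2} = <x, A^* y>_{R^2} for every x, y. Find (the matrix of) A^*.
A^* = A^T =
[[2, -2],
 [-3, -2]]

For real matrices with standard dot products, the defining identity <Ax, y> = <x, A^* y> gives (Ax)^T y = x^T (A^*) y, i.e. x^T A^T y = x^T (A^*) y. Since this holds for all x, y, we must have A^* = A^T. Therefore
A^* =
[[2, -2],
 [-3, -2]].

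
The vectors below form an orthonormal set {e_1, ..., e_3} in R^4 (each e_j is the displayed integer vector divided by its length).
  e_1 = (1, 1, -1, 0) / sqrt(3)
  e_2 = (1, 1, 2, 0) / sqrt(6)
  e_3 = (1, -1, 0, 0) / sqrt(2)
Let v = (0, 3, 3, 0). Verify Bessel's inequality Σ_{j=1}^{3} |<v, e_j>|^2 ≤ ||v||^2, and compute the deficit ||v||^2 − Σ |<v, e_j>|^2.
Σ |<v, e_j>|^2 = 18; ||v||^2 = 18; deficit = 0

Write each e_j = u_j / sqrt(<u_j, u_j>) where u_j is the displayed integer vector. Then <v, e_j> = <v, u_j> / sqrt(<u_j, u_j>), so |<v, e_j>|^2 = <v, u_j>^2 / <u_j, u_j>.
Coefficients: <v, e_1> = 0/sqrt(3), <v, e_2> = 9/sqrt(6), <v, e_3> = -3/sqrt(2).
Square and sum: Σ |<v, e_j>|^2 = 18.
Compute ||v||^2 = v·v = 18.
Deficit = 18 − 18 = 0 ≥ 0, confirming Bessel's inequality. (The deficit equals ||v − Σ <v,e_j> e_j||^2, the squared distance from v to span{e_j}.)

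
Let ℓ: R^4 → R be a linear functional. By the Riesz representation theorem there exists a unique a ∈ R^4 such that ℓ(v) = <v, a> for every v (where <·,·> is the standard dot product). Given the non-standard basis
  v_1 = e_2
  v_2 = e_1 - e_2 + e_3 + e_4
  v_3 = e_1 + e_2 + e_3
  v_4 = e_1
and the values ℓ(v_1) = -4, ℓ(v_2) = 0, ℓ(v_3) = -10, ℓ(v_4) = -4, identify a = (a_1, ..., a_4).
a = (-4, -4, -2, 2)

Write a = (a_1, ..., a_4) in the standard basis. For each basis vector v_i, ℓ(v_i) = <v_i, a> is a linear equation in the a_j's. Collect the n equations into a matrix system V a = ℓ, where row i of V is v_i (expressed in the standard basis). Since V is invertible (lower-triangular with 1s on the diagonal, up to permutation), solve by back-substitution:
  V =
[[0, 1, 0, 0],
 [1, -1, 1, 1],
 [1, 1, 1, 0],
 [1, 0, 0, 0]]
  V a = (-4, 0, -10, -4)
Solving gives a = (-4, -4, -2, 2).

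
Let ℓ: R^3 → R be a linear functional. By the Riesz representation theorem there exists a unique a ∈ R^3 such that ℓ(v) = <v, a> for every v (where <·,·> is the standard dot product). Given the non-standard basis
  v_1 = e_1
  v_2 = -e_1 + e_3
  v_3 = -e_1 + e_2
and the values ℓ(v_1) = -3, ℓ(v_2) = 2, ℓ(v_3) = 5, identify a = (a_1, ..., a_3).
a = (-3, 2, -1)

Write a = (a_1, ..., a_3) in the standard basis. For each basis vector v_i, ℓ(v_i) = <v_i, a> is a linear equation in the a_j's. Collect the n equations into a matrix system V a = ℓ, where row i of V is v_i (expressed in the standard basis). Since V is invertible (lower-triangular with 1s on the diagonal, up to permutation), solve by back-substitution:
  V =
[[1, 0, 0],
 [-1, 0, 1],
 [-1, 1, 0]]
  V a = (-3, 2, 5)
Solving gives a = (-3, 2, -1).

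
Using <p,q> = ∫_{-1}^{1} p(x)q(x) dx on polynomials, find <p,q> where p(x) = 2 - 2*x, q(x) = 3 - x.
<p,q> = 40/3

Expand the product: p(x)·q(x) = 2*x^2 - 8*x + 6.
∫_{-1}^{1} of each monomial x^k gives [2/(k+1) if k even, 0 if k odd]. Integrating term-by-term (or equivalently evaluating the antiderivative F(x) = 2*x^3/3 - 4*x^2 + 6*x at the endpoints):
  F(1) − F(−1) = 8/3 − (-32/3) = 40/3.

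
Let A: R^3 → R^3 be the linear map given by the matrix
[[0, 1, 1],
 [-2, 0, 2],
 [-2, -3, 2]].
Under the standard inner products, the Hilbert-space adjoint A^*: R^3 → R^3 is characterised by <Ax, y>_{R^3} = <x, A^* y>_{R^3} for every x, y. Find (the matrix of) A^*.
A^* = A^T =
[[0, -2, -2],
 [1, 0, -3],
 [1, 2, 2]]

For real matrices with standard dot products, the defining identity <Ax, y> = <x, A^* y> gives (Ax)^T y = x^T (A^*) y, i.e. x^T A^T y = x^T (A^*) y. Since this holds for all x, y, we must have A^* = A^T. Therefore
A^* =
[[0, -2, -2],
 [1, 0, -3],
 [1, 2, 2]].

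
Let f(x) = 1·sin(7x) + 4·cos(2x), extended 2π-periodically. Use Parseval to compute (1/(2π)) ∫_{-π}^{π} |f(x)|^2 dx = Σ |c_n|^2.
Σ |c_n|^2 = 17/2

Expand |f|^2 and use orthogonality of {sin(nx), cos(mx)} on [-π, π]:
  ∫_{-π}^{π} sin(nx)^2 dx = π, ∫ cos(mx)^2 dx = π, and cross terms integrate to 0.
So ∫_{-π}^{π} f(x)^2 dx = 1^2 · π + 4^2 · π = (1 + 16)π.
Divide by 2π: (1 + 16)/2 = 17/2.
By Parseval, this equals Σ |c_n|^2.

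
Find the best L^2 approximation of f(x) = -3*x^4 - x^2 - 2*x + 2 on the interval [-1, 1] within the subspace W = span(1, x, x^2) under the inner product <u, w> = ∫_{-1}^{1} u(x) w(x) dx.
g(x) = -25*x^2/7 - 2*x + 79/35

The best approximation g ∈ W is the orthogonal projection of f onto W. Writing g = a_0 + a_1 x + a_2 x^2, the coefficients solve the normal equations G · a = b where
  G_{ij} = <φ_i, φ_j> and b_i = <f, φ_i>, with φ_0 = 1, φ_1 = x, φ_2 = x^2.
G =
  [2, 0, 2/3]
  [0, 2/3, 0]
  [2/3, 0, 2/5],
b = (32/15, -4/3, 8/105).
Solving gives a_0 = 79/35, a_1 = -2, a_2 = -25/7, so
  g(x) = -25*x^2/7 - 2*x + 79/35.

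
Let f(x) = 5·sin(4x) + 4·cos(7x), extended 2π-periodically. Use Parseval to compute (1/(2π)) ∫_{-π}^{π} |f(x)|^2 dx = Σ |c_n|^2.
Σ |c_n|^2 = 41/2

Expand |f|^2 and use orthogonality of {sin(nx), cos(mx)} on [-π, π]:
  ∫_{-π}^{π} sin(nx)^2 dx = π, ∫ cos(mx)^2 dx = π, and cross terms integrate to 0.
So ∫_{-π}^{π} f(x)^2 dx = 5^2 · π + 4^2 · π = (25 + 16)π.
Divide by 2π: (25 + 16)/2 = 41/2.
By Parseval, this equals Σ |c_n|^2.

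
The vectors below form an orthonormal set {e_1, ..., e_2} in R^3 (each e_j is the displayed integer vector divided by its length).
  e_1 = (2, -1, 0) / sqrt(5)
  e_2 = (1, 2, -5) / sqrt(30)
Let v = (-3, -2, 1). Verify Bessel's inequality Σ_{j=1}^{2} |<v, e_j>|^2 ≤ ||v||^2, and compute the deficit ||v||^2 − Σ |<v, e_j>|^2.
Σ |<v, e_j>|^2 = 8; ||v||^2 = 14; deficit = 6

Write each e_j = u_j / sqrt(<u_j, u_j>) where u_j is the displayed integer vector. Then <v, e_j> = <v, u_j> / sqrt(<u_j, u_j>), so |<v, e_j>|^2 = <v, u_j>^2 / <u_j, u_j>.
Coefficients: <v, e_1> = -4/sqrt(5), <v, e_2> = -12/sqrt(30).
Square and sum: Σ |<v, e_j>|^2 = 8.
Compute ||v||^2 = v·v = 14.
Deficit = 14 − 8 = 6 ≥ 0, confirming Bessel's inequality. (The deficit equals ||v − Σ <v,e_j> e_j||^2, the squared distance from v to span{e_j}.)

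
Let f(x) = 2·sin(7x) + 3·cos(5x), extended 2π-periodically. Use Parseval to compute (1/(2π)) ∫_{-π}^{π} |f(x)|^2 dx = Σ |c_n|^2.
Σ |c_n|^2 = 13/2

Expand |f|^2 and use orthogonality of {sin(nx), cos(mx)} on [-π, π]:
  ∫_{-π}^{π} sin(nx)^2 dx = π, ∫ cos(mx)^2 dx = π, and cross terms integrate to 0.
So ∫_{-π}^{π} f(x)^2 dx = 2^2 · π + 3^2 · π = (4 + 9)π.
Divide by 2π: (4 + 9)/2 = 13/2.
By Parseval, this equals Σ |c_n|^2.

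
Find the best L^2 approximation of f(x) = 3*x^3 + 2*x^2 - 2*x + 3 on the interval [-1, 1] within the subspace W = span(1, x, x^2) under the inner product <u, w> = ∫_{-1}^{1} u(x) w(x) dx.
g(x) = 2*x^2 - x/5 + 3

The best approximation g ∈ W is the orthogonal projection of f onto W. Writing g = a_0 + a_1 x + a_2 x^2, the coefficients solve the normal equations G · a = b where
  G_{ij} = <φ_i, φ_j> and b_i = <f, φ_i>, with φ_0 = 1, φ_1 = x, φ_2 = x^2.
G =
  [2, 0, 2/3]
  [0, 2/3, 0]
  [2/3, 0, 2/5],
b = (22/3, -2/15, 14/5).
Solving gives a_0 = 3, a_1 = -1/5, a_2 = 2, so
  g(x) = 2*x^2 - x/5 + 3.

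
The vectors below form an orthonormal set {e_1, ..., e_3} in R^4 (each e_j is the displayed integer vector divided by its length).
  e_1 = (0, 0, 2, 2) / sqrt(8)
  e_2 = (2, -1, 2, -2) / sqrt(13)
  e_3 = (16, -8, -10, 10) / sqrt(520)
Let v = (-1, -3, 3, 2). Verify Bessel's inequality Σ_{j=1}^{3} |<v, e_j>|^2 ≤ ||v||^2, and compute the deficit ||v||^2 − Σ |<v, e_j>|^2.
Σ |<v, e_j>|^2 = 66/5; ||v||^2 = 23; deficit = 49/5

Write each e_j = u_j / sqrt(<u_j, u_j>) where u_j is the displayed integer vector. Then <v, e_j> = <v, u_j> / sqrt(<u_j, u_j>), so |<v, e_j>|^2 = <v, u_j>^2 / <u_j, u_j>.
Coefficients: <v, e_1> = 10/sqrt(8), <v, e_2> = 3/sqrt(13), <v, e_3> = -2/sqrt(520).
Square and sum: Σ |<v, e_j>|^2 = 66/5.
Compute ||v||^2 = v·v = 23.
Deficit = 23 − 66/5 = 49/5 ≥ 0, confirming Bessel's inequality. (The deficit equals ||v − Σ <v,e_j> e_j||^2, the squared distance from v to span{e_j}.)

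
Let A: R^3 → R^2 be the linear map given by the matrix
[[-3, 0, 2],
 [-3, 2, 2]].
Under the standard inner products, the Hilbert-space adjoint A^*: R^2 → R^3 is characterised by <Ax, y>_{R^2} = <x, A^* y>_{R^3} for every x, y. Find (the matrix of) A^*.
A^* = A^T =
[[-3, -3],
 [0, 2],
 [2, 2]]

For real matrices with standard dot products, the defining identity <Ax, y> = <x, A^* y> gives (Ax)^T y = x^T (A^*) y, i.e. x^T A^T y = x^T (A^*) y. Since this holds for all x, y, we must have A^* = A^T. Therefore
A^* =
[[-3, -3],
 [0, 2],
 [2, 2]].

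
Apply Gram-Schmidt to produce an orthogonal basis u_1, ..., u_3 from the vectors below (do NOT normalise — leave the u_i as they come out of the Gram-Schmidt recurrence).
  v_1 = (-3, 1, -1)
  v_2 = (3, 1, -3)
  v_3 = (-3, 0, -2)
Orthogonal basis:
  u_1 = (-3, 1, -1)
  u_2 = (18/11, 16/11, -38/11)
  u_3 = (-9/46, -27/23, -27/46)

Apply the Gram-Schmidt recurrence
  u_1 = v_1
  u_i = v_i − Σ_{j<i} ((v_i · u_j) / (u_j · u_j)) · u_j.

Step by step this gives:
  u_1 = (-3, 1, -1)
  u_2 = (18/11, 16/11, -38/11)
  u_3 = (-9/46, -27/23, -27/46)

Orthogonality check:
  u_2 · u_1 = 0 (should be 0)
  u_3 · u_1 = 0 (should be 0)
  u_3 · u_2 = 0 (should be 0)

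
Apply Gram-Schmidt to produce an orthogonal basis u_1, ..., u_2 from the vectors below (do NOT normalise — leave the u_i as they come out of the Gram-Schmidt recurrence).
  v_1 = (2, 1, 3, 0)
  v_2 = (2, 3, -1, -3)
Orthogonal basis:
  u_1 = (2, 1, 3, 0)
  u_2 = (10/7, 19/7, -13/7, -3)

Apply the Gram-Schmidt recurrence
  u_1 = v_1
  u_i = v_i − Σ_{j<i} ((v_i · u_j) / (u_j · u_j)) · u_j.

Step by step this gives:
  u_1 = (2, 1, 3, 0)
  u_2 = (10/7, 19/7, -13/7, -3)

Orthogonality check:
  u_2 · u_1 = 0 (should be 0)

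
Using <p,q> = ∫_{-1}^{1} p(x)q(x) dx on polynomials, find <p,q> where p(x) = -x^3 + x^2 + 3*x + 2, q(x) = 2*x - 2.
<p,q> = -92/15

Expand the product: p(x)·q(x) = -2*x^4 + 4*x^3 + 4*x^2 - 2*x - 4.
∫_{-1}^{1} of each monomial x^k gives [2/(k+1) if k even, 0 if k odd]. Integrating term-by-term (or equivalently evaluating the antiderivative F(x) = -2*x^5/5 + x^4 + 4*x^3/3 - x^2 - 4*x at the endpoints):
  F(1) − F(−1) = -46/15 − (46/15) = -92/15.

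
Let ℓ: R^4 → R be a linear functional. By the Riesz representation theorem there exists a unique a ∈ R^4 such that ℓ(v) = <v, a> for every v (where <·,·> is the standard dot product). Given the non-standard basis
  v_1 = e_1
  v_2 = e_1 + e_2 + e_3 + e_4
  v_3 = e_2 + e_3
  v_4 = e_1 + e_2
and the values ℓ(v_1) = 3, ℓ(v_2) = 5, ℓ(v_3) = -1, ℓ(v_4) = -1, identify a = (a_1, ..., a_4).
a = (3, -4, 3, 3)

Write a = (a_1, ..., a_4) in the standard basis. For each basis vector v_i, ℓ(v_i) = <v_i, a> is a linear equation in the a_j's. Collect the n equations into a matrix system V a = ℓ, where row i of V is v_i (expressed in the standard basis). Since V is invertible (lower-triangular with 1s on the diagonal, up to permutation), solve by back-substitution:
  V =
[[1, 0, 0, 0],
 [1, 1, 1, 1],
 [0, 1, 1, 0],
 [1, 1, 0, 0]]
  V a = (3, 5, -1, -1)
Solving gives a = (3, -4, 3, 3).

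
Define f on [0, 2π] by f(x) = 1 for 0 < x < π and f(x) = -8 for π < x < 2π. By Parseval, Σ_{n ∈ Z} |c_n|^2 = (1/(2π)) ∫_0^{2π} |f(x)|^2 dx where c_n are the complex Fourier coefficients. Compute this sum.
Σ |c_n|^2 = 65/2

Parseval equates the L^2 energy of f (normalised by 1/(2π)) with the ℓ^2 sum of its Fourier coefficients: (1/(2π)) ∫_0^{2π} |f|^2 = Σ |c_n|^2.
Compute the left side: (1/(2π)) [∫_0^π 1^2 dx + ∫_π^{2π} (-8)^2 dx] = (1/(2π)) · (1π + 64π) = (1 + 64)/2 = 65/2.
So Σ_{n ∈ Z} |c_n|^2 = 65/2.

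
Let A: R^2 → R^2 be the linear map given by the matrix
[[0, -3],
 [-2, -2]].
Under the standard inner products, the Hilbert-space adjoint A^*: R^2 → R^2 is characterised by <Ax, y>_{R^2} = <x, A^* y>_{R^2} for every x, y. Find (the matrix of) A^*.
A^* = A^T =
[[0, -2],
 [-3, -2]]

For real matrices with standard dot products, the defining identity <Ax, y> = <x, A^* y> gives (Ax)^T y = x^T (A^*) y, i.e. x^T A^T y = x^T (A^*) y. Since this holds for all x, y, we must have A^* = A^T. Therefore
A^* =
[[0, -2],
 [-3, -2]].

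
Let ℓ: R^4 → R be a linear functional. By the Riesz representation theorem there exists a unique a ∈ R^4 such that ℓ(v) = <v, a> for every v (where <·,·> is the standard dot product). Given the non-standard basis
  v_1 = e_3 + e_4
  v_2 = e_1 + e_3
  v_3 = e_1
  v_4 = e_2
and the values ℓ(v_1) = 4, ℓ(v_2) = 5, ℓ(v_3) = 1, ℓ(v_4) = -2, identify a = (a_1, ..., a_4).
a = (1, -2, 4, 0)

Write a = (a_1, ..., a_4) in the standard basis. For each basis vector v_i, ℓ(v_i) = <v_i, a> is a linear equation in the a_j's. Collect the n equations into a matrix system V a = ℓ, where row i of V is v_i (expressed in the standard basis). Since V is invertible (lower-triangular with 1s on the diagonal, up to permutation), solve by back-substitution:
  V =
[[0, 0, 1, 1],
 [1, 0, 1, 0],
 [1, 0, 0, 0],
 [0, 1, 0, 0]]
  V a = (4, 5, 1, -2)
Solving gives a = (1, -2, 4, 0).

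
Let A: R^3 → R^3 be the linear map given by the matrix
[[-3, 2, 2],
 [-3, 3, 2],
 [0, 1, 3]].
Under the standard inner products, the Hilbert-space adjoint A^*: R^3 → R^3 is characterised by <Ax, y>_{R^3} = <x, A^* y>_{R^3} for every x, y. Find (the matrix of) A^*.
A^* = A^T =
[[-3, -3, 0],
 [2, 3, 1],
 [2, 2, 3]]

For real matrices with standard dot products, the defining identity <Ax, y> = <x, A^* y> gives (Ax)^T y = x^T (A^*) y, i.e. x^T A^T y = x^T (A^*) y. Since this holds for all x, y, we must have A^* = A^T. Therefore
A^* =
[[-3, -3, 0],
 [2, 3, 1],
 [2, 2, 3]].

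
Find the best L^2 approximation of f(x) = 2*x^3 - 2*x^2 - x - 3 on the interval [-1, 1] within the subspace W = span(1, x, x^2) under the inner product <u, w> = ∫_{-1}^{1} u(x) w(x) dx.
g(x) = -2*x^2 + x/5 - 3

The best approximation g ∈ W is the orthogonal projection of f onto W. Writing g = a_0 + a_1 x + a_2 x^2, the coefficients solve the normal equations G · a = b where
  G_{ij} = <φ_i, φ_j> and b_i = <f, φ_i>, with φ_0 = 1, φ_1 = x, φ_2 = x^2.
G =
  [2, 0, 2/3]
  [0, 2/3, 0]
  [2/3, 0, 2/5],
b = (-22/3, 2/15, -14/5).
Solving gives a_0 = -3, a_1 = 1/5, a_2 = -2, so
  g(x) = -2*x^2 + x/5 - 3.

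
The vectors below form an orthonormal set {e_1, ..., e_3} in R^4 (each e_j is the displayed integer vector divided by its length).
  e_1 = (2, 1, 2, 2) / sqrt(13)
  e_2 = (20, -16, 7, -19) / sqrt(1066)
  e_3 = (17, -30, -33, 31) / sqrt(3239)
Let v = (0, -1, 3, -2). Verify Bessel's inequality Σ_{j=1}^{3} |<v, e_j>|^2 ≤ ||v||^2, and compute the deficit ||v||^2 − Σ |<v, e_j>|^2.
Σ |<v, e_j>|^2 = 1683/158; ||v||^2 = 14; deficit = 529/158

Write each e_j = u_j / sqrt(<u_j, u_j>) where u_j is the displayed integer vector. Then <v, e_j> = <v, u_j> / sqrt(<u_j, u_j>), so |<v, e_j>|^2 = <v, u_j>^2 / <u_j, u_j>.
Coefficients: <v, e_1> = 1/sqrt(13), <v, e_2> = 75/sqrt(1066), <v, e_3> = -131/sqrt(3239).
Square and sum: Σ |<v, e_j>|^2 = 1683/158.
Compute ||v||^2 = v·v = 14.
Deficit = 14 − 1683/158 = 529/158 ≥ 0, confirming Bessel's inequality. (The deficit equals ||v − Σ <v,e_j> e_j||^2, the squared distance from v to span{e_j}.)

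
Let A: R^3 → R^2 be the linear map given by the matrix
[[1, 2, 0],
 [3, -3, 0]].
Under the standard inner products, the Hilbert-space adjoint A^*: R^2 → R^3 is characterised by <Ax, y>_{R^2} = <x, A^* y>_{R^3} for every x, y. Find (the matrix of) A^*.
A^* = A^T =
[[1, 3],
 [2, -3],
 [0, 0]]

For real matrices with standard dot products, the defining identity <Ax, y> = <x, A^* y> gives (Ax)^T y = x^T (A^*) y, i.e. x^T A^T y = x^T (A^*) y. Since this holds for all x, y, we must have A^* = A^T. Therefore
A^* =
[[1, 3],
 [2, -3],
 [0, 0]].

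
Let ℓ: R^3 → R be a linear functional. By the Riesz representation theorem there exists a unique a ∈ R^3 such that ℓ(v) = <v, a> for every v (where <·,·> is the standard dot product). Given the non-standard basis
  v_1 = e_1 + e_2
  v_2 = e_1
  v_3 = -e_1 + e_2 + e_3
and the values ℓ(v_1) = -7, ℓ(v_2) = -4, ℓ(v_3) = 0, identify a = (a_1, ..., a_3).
a = (-4, -3, -1)

Write a = (a_1, ..., a_3) in the standard basis. For each basis vector v_i, ℓ(v_i) = <v_i, a> is a linear equation in the a_j's. Collect the n equations into a matrix system V a = ℓ, where row i of V is v_i (expressed in the standard basis). Since V is invertible (lower-triangular with 1s on the diagonal, up to permutation), solve by back-substitution:
  V =
[[1, 1, 0],
 [1, 0, 0],
 [-1, 1, 1]]
  V a = (-7, -4, 0)
Solving gives a = (-4, -3, -1).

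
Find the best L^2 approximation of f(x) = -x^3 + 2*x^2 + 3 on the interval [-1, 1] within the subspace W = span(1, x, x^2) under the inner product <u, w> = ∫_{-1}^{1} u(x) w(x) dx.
g(x) = 2*x^2 - 3*x/5 + 3

The best approximation g ∈ W is the orthogonal projection of f onto W. Writing g = a_0 + a_1 x + a_2 x^2, the coefficients solve the normal equations G · a = b where
  G_{ij} = <φ_i, φ_j> and b_i = <f, φ_i>, with φ_0 = 1, φ_1 = x, φ_2 = x^2.
G =
  [2, 0, 2/3]
  [0, 2/3, 0]
  [2/3, 0, 2/5],
b = (22/3, -2/5, 14/5).
Solving gives a_0 = 3, a_1 = -3/5, a_2 = 2, so
  g(x) = 2*x^2 - 3*x/5 + 3.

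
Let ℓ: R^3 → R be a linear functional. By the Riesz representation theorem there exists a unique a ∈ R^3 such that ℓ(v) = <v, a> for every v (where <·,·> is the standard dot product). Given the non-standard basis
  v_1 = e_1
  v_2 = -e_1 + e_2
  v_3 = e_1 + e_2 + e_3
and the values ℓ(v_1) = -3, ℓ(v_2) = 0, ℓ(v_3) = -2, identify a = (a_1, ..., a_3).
a = (-3, -3, 4)

Write a = (a_1, ..., a_3) in the standard basis. For each basis vector v_i, ℓ(v_i) = <v_i, a> is a linear equation in the a_j's. Collect the n equations into a matrix system V a = ℓ, where row i of V is v_i (expressed in the standard basis). Since V is invertible (lower-triangular with 1s on the diagonal, up to permutation), solve by back-substitution:
  V =
[[1, 0, 0],
 [-1, 1, 0],
 [1, 1, 1]]
  V a = (-3, 0, -2)
Solving gives a = (-3, -3, 4).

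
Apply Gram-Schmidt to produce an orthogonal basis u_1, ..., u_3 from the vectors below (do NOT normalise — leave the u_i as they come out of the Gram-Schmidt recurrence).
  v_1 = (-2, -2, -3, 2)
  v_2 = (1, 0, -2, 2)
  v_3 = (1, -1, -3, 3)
Orthogonal basis:
  u_1 = (-2, -2, -3, 2)
  u_2 = (37/21, 16/21, -6/7, 26/21)
  u_3 = (34/125, -63/125, 24/125, 7/125)

Apply the Gram-Schmidt recurrence
  u_1 = v_1
  u_i = v_i − Σ_{j<i} ((v_i · u_j) / (u_j · u_j)) · u_j.

Step by step this gives:
  u_1 = (-2, -2, -3, 2)
  u_2 = (37/21, 16/21, -6/7, 26/21)
  u_3 = (34/125, -63/125, 24/125, 7/125)

Orthogonality check:
  u_2 · u_1 = 0 (should be 0)
  u_3 · u_1 = 0 (should be 0)
  u_3 · u_2 = 0 (should be 0)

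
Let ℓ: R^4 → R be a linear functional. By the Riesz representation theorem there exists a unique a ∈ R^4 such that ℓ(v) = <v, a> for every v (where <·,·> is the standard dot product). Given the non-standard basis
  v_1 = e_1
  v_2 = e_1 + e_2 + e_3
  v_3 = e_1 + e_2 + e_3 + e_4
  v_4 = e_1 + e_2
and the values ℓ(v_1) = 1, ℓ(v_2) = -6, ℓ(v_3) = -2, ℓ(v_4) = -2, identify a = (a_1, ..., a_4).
a = (1, -3, -4, 4)

Write a = (a_1, ..., a_4) in the standard basis. For each basis vector v_i, ℓ(v_i) = <v_i, a> is a linear equation in the a_j's. Collect the n equations into a matrix system V a = ℓ, where row i of V is v_i (expressed in the standard basis). Since V is invertible (lower-triangular with 1s on the diagonal, up to permutation), solve by back-substitution:
  V =
[[1, 0, 0, 0],
 [1, 1, 1, 0],
 [1, 1, 1, 1],
 [1, 1, 0, 0]]
  V a = (1, -6, -2, -2)
Solving gives a = (1, -3, -4, 4).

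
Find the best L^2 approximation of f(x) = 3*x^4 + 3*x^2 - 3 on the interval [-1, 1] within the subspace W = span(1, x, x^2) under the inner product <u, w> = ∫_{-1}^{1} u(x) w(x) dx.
g(x) = 39*x^2/7 - 114/35

The best approximation g ∈ W is the orthogonal projection of f onto W. Writing g = a_0 + a_1 x + a_2 x^2, the coefficients solve the normal equations G · a = b where
  G_{ij} = <φ_i, φ_j> and b_i = <f, φ_i>, with φ_0 = 1, φ_1 = x, φ_2 = x^2.
G =
  [2, 0, 2/3]
  [0, 2/3, 0]
  [2/3, 0, 2/5],
b = (-14/5, 0, 2/35).
Solving gives a_0 = -114/35, a_1 = 0, a_2 = 39/7, so
  g(x) = 39*x^2/7 - 114/35.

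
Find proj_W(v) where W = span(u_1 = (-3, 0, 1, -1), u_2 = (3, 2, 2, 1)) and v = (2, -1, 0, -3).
proj_W(v) = (99/134, -13/67, -36/67, 33/134)

Set up U = [u_1 | ... | u_2] ∈ R^(4×2). The projector onto W = col(U) is P = U (U^T U)^(-1) U^T.
Compute U^T U =
  [11, -8]
  [-8, 18],
and U^T v = (-3, 1).
Solve U^T U · c = U^T v for the coefficients: c = (-23/67, -13/134). The projection is proj_W(v) = U c.
Check: (v - proj_W(v)) · u_1 = 0  (should be 0).
Check: (v - proj_W(v)) · u_2 = 0  (should be 0).
Result: proj_W(v) = (99/134, -13/67, -36/67, 33/134).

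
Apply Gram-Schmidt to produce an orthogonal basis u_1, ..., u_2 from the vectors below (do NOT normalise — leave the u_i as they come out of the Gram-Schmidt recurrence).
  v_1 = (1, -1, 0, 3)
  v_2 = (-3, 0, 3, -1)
Orthogonal basis:
  u_1 = (1, -1, 0, 3)
  u_2 = (-27/11, -6/11, 3, 7/11)

Apply the Gram-Schmidt recurrence
  u_1 = v_1
  u_i = v_i − Σ_{j<i} ((v_i · u_j) / (u_j · u_j)) · u_j.

Step by step this gives:
  u_1 = (1, -1, 0, 3)
  u_2 = (-27/11, -6/11, 3, 7/11)

Orthogonality check:
  u_2 · u_1 = 0 (should be 0)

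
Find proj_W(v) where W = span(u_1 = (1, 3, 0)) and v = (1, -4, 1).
proj_W(v) = (-11/10, -33/10, 0)

Set up U = [u_1 | ... | u_1] ∈ R^(3×1). The projector onto W = col(U) is P = U (U^T U)^(-1) U^T.
Compute U^T U =
  [10],
and U^T v = (-11).
Solve U^T U · c = U^T v for the coefficients: c = (-11/10). The projection is proj_W(v) = U c.
Check: (v - proj_W(v)) · u_1 = 0  (should be 0).
Result: proj_W(v) = (-11/10, -33/10, 0).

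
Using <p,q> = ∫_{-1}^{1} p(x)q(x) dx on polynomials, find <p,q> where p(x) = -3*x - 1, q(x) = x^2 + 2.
<p,q> = -14/3

Expand the product: p(x)·q(x) = -3*x^3 - x^2 - 6*x - 2.
∫_{-1}^{1} of each monomial x^k gives [2/(k+1) if k even, 0 if k odd]. Integrating term-by-term (or equivalently evaluating the antiderivative F(x) = -3*x^4/4 - x^3/3 - 3*x^2 - 2*x at the endpoints):
  F(1) − F(−1) = -73/12 − (-17/12) = -14/3.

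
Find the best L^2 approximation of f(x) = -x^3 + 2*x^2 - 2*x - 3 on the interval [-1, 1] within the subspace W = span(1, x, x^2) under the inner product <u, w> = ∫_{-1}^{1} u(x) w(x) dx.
g(x) = 2*x^2 - 13*x/5 - 3

The best approximation g ∈ W is the orthogonal projection of f onto W. Writing g = a_0 + a_1 x + a_2 x^2, the coefficients solve the normal equations G · a = b where
  G_{ij} = <φ_i, φ_j> and b_i = <f, φ_i>, with φ_0 = 1, φ_1 = x, φ_2 = x^2.
G =
  [2, 0, 2/3]
  [0, 2/3, 0]
  [2/3, 0, 2/5],
b = (-14/3, -26/15, -6/5).
Solving gives a_0 = -3, a_1 = -13/5, a_2 = 2, so
  g(x) = 2*x^2 - 13*x/5 - 3.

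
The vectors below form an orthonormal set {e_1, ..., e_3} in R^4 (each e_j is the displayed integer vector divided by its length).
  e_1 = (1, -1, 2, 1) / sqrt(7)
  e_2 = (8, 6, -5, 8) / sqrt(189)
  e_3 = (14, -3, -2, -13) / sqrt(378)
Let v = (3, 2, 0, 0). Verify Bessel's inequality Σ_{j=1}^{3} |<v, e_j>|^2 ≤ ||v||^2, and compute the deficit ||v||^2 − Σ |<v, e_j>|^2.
Σ |<v, e_j>|^2 = 73/7; ||v||^2 = 13; deficit = 18/7

Write each e_j = u_j / sqrt(<u_j, u_j>) where u_j is the displayed integer vector. Then <v, e_j> = <v, u_j> / sqrt(<u_j, u_j>), so |<v, e_j>|^2 = <v, u_j>^2 / <u_j, u_j>.
Coefficients: <v, e_1> = 1/sqrt(7), <v, e_2> = 36/sqrt(189), <v, e_3> = 36/sqrt(378).
Square and sum: Σ |<v, e_j>|^2 = 73/7.
Compute ||v||^2 = v·v = 13.
Deficit = 13 − 73/7 = 18/7 ≥ 0, confirming Bessel's inequality. (The deficit equals ||v − Σ <v,e_j> e_j||^2, the squared distance from v to span{e_j}.)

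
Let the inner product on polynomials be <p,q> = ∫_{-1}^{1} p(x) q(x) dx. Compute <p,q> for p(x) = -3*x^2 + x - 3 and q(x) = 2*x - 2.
<p,q> = 52/3

Expand the product: p(x)·q(x) = -6*x^3 + 8*x^2 - 8*x + 6.
∫_{-1}^{1} of each monomial x^k gives [2/(k+1) if k even, 0 if k odd]. Integrating term-by-term (or equivalently evaluating the antiderivative F(x) = -3*x^4/2 + 8*x^3/3 - 4*x^2 + 6*x at the endpoints):
  F(1) − F(−1) = 19/6 − (-85/6) = 52/3.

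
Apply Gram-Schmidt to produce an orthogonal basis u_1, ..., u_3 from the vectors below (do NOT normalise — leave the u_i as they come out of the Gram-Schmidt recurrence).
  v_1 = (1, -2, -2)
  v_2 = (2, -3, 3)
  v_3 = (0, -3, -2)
Orthogonal basis:
  u_1 = (1, -2, -2)
  u_2 = (16/9, -23/9, 31/9)
  u_3 = (-114/97, -133/194, 19/194)

Apply the Gram-Schmidt recurrence
  u_1 = v_1
  u_i = v_i − Σ_{j<i} ((v_i · u_j) / (u_j · u_j)) · u_j.

Step by step this gives:
  u_1 = (1, -2, -2)
  u_2 = (16/9, -23/9, 31/9)
  u_3 = (-114/97, -133/194, 19/194)

Orthogonality check:
  u_2 · u_1 = 0 (should be 0)
  u_3 · u_1 = 0 (should be 0)
  u_3 · u_2 = 0 (should be 0)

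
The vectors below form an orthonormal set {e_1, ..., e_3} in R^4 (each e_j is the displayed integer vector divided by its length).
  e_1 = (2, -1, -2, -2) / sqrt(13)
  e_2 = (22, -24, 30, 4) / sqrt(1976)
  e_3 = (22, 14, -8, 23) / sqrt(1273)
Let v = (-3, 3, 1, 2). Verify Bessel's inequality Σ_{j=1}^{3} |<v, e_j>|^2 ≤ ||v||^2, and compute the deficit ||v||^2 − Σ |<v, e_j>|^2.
Σ |<v, e_j>|^2 = 1509/67; ||v||^2 = 23; deficit = 32/67

Write each e_j = u_j / sqrt(<u_j, u_j>) where u_j is the displayed integer vector. Then <v, e_j> = <v, u_j> / sqrt(<u_j, u_j>), so |<v, e_j>|^2 = <v, u_j>^2 / <u_j, u_j>.
Coefficients: <v, e_1> = -15/sqrt(13), <v, e_2> = -100/sqrt(1976), <v, e_3> = 14/sqrt(1273).
Square and sum: Σ |<v, e_j>|^2 = 1509/67.
Compute ||v||^2 = v·v = 23.
Deficit = 23 − 1509/67 = 32/67 ≥ 0, confirming Bessel's inequality. (The deficit equals ||v − Σ <v,e_j> e_j||^2, the squared distance from v to span{e_j}.)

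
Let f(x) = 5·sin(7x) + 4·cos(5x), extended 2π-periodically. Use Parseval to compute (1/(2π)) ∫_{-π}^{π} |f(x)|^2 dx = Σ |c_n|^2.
Σ |c_n|^2 = 41/2

Expand |f|^2 and use orthogonality of {sin(nx), cos(mx)} on [-π, π]:
  ∫_{-π}^{π} sin(nx)^2 dx = π, ∫ cos(mx)^2 dx = π, and cross terms integrate to 0.
So ∫_{-π}^{π} f(x)^2 dx = 5^2 · π + 4^2 · π = (25 + 16)π.
Divide by 2π: (25 + 16)/2 = 41/2.
By Parseval, this equals Σ |c_n|^2.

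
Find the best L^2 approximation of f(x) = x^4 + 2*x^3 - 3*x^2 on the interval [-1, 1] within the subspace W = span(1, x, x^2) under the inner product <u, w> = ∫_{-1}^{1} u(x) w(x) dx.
g(x) = -15*x^2/7 + 6*x/5 - 3/35

The best approximation g ∈ W is the orthogonal projection of f onto W. Writing g = a_0 + a_1 x + a_2 x^2, the coefficients solve the normal equations G · a = b where
  G_{ij} = <φ_i, φ_j> and b_i = <f, φ_i>, with φ_0 = 1, φ_1 = x, φ_2 = x^2.
G =
  [2, 0, 2/3]
  [0, 2/3, 0]
  [2/3, 0, 2/5],
b = (-8/5, 4/5, -32/35).
Solving gives a_0 = -3/35, a_1 = 6/5, a_2 = -15/7, so
  g(x) = -15*x^2/7 + 6*x/5 - 3/35.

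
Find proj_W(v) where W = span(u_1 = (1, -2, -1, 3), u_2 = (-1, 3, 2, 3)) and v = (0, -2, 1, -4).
proj_W(v) = (11/115, -102/115, -91/115, -447/115)

Set up U = [u_1 | ... | u_2] ∈ R^(4×2). The projector onto W = col(U) is P = U (U^T U)^(-1) U^T.
Compute U^T U =
  [15, 0]
  [0, 23],
and U^T v = (-9, -16).
Solve U^T U · c = U^T v for the coefficients: c = (-3/5, -16/23). The projection is proj_W(v) = U c.
Check: (v - proj_W(v)) · u_1 = 0  (should be 0).
Check: (v - proj_W(v)) · u_2 = 0  (should be 0).
Result: proj_W(v) = (11/115, -102/115, -91/115, -447/115).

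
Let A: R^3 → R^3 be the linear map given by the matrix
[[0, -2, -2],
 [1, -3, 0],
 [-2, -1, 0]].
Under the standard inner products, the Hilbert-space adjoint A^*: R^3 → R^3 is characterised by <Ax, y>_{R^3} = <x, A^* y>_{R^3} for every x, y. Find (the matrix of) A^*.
A^* = A^T =
[[0, 1, -2],
 [-2, -3, -1],
 [-2, 0, 0]]

For real matrices with standard dot products, the defining identity <Ax, y> = <x, A^* y> gives (Ax)^T y = x^T (A^*) y, i.e. x^T A^T y = x^T (A^*) y. Since this holds for all x, y, we must have A^* = A^T. Therefore
A^* =
[[0, 1, -2],
 [-2, -3, -1],
 [-2, 0, 0]].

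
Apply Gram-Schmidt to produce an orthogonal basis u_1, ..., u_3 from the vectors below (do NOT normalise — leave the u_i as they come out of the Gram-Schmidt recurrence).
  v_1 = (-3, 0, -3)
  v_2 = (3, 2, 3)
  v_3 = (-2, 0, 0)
Orthogonal basis:
  u_1 = (-3, 0, -3)
  u_2 = (0, 2, 0)
  u_3 = (-1, 0, 1)

Apply the Gram-Schmidt recurrence
  u_1 = v_1
  u_i = v_i − Σ_{j<i} ((v_i · u_j) / (u_j · u_j)) · u_j.

Step by step this gives:
  u_1 = (-3, 0, -3)
  u_2 = (0, 2, 0)
  u_3 = (-1, 0, 1)

Orthogonality check:
  u_2 · u_1 = 0 (should be 0)
  u_3 · u_1 = 0 (should be 0)
  u_3 · u_2 = 0 (should be 0)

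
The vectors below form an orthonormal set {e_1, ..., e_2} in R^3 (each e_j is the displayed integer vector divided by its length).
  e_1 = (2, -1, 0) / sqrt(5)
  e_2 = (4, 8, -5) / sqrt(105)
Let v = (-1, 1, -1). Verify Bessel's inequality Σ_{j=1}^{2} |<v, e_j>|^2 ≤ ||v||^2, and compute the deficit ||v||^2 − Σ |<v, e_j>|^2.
Σ |<v, e_j>|^2 = 18/7; ||v||^2 = 3; deficit = 3/7

Write each e_j = u_j / sqrt(<u_j, u_j>) where u_j is the displayed integer vector. Then <v, e_j> = <v, u_j> / sqrt(<u_j, u_j>), so |<v, e_j>|^2 = <v, u_j>^2 / <u_j, u_j>.
Coefficients: <v, e_1> = -3/sqrt(5), <v, e_2> = 9/sqrt(105).
Square and sum: Σ |<v, e_j>|^2 = 18/7.
Compute ||v||^2 = v·v = 3.
Deficit = 3 − 18/7 = 3/7 ≥ 0, confirming Bessel's inequality. (The deficit equals ||v − Σ <v,e_j> e_j||^2, the squared distance from v to span{e_j}.)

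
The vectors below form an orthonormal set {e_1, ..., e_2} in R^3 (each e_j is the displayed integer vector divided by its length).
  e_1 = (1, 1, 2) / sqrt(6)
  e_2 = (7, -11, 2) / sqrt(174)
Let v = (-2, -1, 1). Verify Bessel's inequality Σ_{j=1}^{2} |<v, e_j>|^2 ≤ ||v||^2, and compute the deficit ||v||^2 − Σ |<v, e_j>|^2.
Σ |<v, e_j>|^2 = 5/29; ||v||^2 = 6; deficit = 169/29

Write each e_j = u_j / sqrt(<u_j, u_j>) where u_j is the displayed integer vector. Then <v, e_j> = <v, u_j> / sqrt(<u_j, u_j>), so |<v, e_j>|^2 = <v, u_j>^2 / <u_j, u_j>.
Coefficients: <v, e_1> = -1/sqrt(6), <v, e_2> = -1/sqrt(174).
Square and sum: Σ |<v, e_j>|^2 = 5/29.
Compute ||v||^2 = v·v = 6.
Deficit = 6 − 5/29 = 169/29 ≥ 0, confirming Bessel's inequality. (The deficit equals ||v − Σ <v,e_j> e_j||^2, the squared distance from v to span{e_j}.)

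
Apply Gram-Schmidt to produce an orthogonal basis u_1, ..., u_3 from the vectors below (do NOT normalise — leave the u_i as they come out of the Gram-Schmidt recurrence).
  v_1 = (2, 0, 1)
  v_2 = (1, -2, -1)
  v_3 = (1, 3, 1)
Orthogonal basis:
  u_1 = (2, 0, 1)
  u_2 = (3/5, -2, -6/5)
  u_3 = (14/29, 21/29, -28/29)

Apply the Gram-Schmidt recurrence
  u_1 = v_1
  u_i = v_i − Σ_{j<i} ((v_i · u_j) / (u_j · u_j)) · u_j.

Step by step this gives:
  u_1 = (2, 0, 1)
  u_2 = (3/5, -2, -6/5)
  u_3 = (14/29, 21/29, -28/29)

Orthogonality check:
  u_2 · u_1 = 0 (should be 0)
  u_3 · u_1 = 0 (should be 0)
  u_3 · u_2 = 0 (should be 0)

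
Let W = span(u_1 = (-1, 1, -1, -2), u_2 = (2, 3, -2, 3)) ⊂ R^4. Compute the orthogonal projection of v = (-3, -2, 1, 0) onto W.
proj_W(v) = (-154/173, -336/173, 238/173, -210/173)

Set up U = [u_1 | ... | u_2] ∈ R^(4×2). The projector onto W = col(U) is P = U (U^T U)^(-1) U^T.
Compute U^T U =
  [7, -3]
  [-3, 26],
and U^T v = (0, -14).
Solve U^T U · c = U^T v for the coefficients: c = (-42/173, -98/173). The projection is proj_W(v) = U c.
Check: (v - proj_W(v)) · u_1 = 0  (should be 0).
Check: (v - proj_W(v)) · u_2 = 0  (should be 0).
Result: proj_W(v) = (-154/173, -336/173, 238/173, -210/173).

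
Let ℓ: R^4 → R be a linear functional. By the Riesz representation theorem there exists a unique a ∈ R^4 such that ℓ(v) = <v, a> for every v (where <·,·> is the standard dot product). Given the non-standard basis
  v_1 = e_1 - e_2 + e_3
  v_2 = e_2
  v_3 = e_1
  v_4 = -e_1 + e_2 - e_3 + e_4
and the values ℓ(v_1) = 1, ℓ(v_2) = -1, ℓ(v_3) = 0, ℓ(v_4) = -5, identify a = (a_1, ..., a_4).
a = (0, -1, 0, -4)

Write a = (a_1, ..., a_4) in the standard basis. For each basis vector v_i, ℓ(v_i) = <v_i, a> is a linear equation in the a_j's. Collect the n equations into a matrix system V a = ℓ, where row i of V is v_i (expressed in the standard basis). Since V is invertible (lower-triangular with 1s on the diagonal, up to permutation), solve by back-substitution:
  V =
[[1, -1, 1, 0],
 [0, 1, 0, 0],
 [1, 0, 0, 0],
 [-1, 1, -1, 1]]
  V a = (1, -1, 0, -5)
Solving gives a = (0, -1, 0, -4).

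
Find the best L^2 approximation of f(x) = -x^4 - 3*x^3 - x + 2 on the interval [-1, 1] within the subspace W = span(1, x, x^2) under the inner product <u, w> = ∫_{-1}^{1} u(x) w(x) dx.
g(x) = -6*x^2/7 - 14*x/5 + 73/35

The best approximation g ∈ W is the orthogonal projection of f onto W. Writing g = a_0 + a_1 x + a_2 x^2, the coefficients solve the normal equations G · a = b where
  G_{ij} = <φ_i, φ_j> and b_i = <f, φ_i>, with φ_0 = 1, φ_1 = x, φ_2 = x^2.
G =
  [2, 0, 2/3]
  [0, 2/3, 0]
  [2/3, 0, 2/5],
b = (18/5, -28/15, 22/21).
Solving gives a_0 = 73/35, a_1 = -14/5, a_2 = -6/7, so
  g(x) = -6*x^2/7 - 14*x/5 + 73/35.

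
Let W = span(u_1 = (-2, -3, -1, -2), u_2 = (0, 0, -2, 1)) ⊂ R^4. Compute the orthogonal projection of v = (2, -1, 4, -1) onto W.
proj_W(v) = (1/3, 1/2, 113/30, -22/15)

Set up U = [u_1 | ... | u_2] ∈ R^(4×2). The projector onto W = col(U) is P = U (U^T U)^(-1) U^T.
Compute U^T U =
  [18, 0]
  [0, 5],
and U^T v = (-3, -9).
Solve U^T U · c = U^T v for the coefficients: c = (-1/6, -9/5). The projection is proj_W(v) = U c.
Check: (v - proj_W(v)) · u_1 = 0  (should be 0).
Check: (v - proj_W(v)) · u_2 = 0  (should be 0).
Result: proj_W(v) = (1/3, 1/2, 113/30, -22/15).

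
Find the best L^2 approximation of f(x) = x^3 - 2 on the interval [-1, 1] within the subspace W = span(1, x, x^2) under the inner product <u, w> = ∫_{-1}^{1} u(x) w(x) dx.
g(x) = 3*x/5 - 2

The best approximation g ∈ W is the orthogonal projection of f onto W. Writing g = a_0 + a_1 x + a_2 x^2, the coefficients solve the normal equations G · a = b where
  G_{ij} = <φ_i, φ_j> and b_i = <f, φ_i>, with φ_0 = 1, φ_1 = x, φ_2 = x^2.
G =
  [2, 0, 2/3]
  [0, 2/3, 0]
  [2/3, 0, 2/5],
b = (-4, 2/5, -4/3).
Solving gives a_0 = -2, a_1 = 3/5, a_2 = 0, so
  g(x) = 3*x/5 - 2.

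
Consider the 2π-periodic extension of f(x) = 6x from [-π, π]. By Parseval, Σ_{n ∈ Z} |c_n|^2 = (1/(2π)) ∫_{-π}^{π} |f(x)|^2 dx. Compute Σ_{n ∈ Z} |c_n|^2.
Σ |c_n|^2 = 12π^2

Expand and integrate term by term over [-π, π]:
  ∫ (6x)^2 dx = 36·(2π^3/3); ∫ 2·6·(0)·x dx = 0 (odd integrand); ∫ 0^2 dx = 0·2π.
So (1/(2π)) ∫_{-π}^{π} (6x)^2 dx = 36π^2/3 + 0 = 12π^2.
Parseval ⇒ Σ |c_n|^2 = 12π^2.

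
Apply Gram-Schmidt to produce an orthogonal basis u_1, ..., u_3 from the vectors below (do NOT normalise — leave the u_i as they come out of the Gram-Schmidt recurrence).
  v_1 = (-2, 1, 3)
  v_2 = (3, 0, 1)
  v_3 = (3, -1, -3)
Orthogonal basis:
  u_1 = (-2, 1, 3)
  u_2 = (18/7, 3/14, 23/14)
  u_3 = (1/131, 11/131, -3/131)

Apply the Gram-Schmidt recurrence
  u_1 = v_1
  u_i = v_i − Σ_{j<i} ((v_i · u_j) / (u_j · u_j)) · u_j.

Step by step this gives:
  u_1 = (-2, 1, 3)
  u_2 = (18/7, 3/14, 23/14)
  u_3 = (1/131, 11/131, -3/131)

Orthogonality check:
  u_2 · u_1 = 0 (should be 0)
  u_3 · u_1 = 0 (should be 0)
  u_3 · u_2 = 0 (should be 0)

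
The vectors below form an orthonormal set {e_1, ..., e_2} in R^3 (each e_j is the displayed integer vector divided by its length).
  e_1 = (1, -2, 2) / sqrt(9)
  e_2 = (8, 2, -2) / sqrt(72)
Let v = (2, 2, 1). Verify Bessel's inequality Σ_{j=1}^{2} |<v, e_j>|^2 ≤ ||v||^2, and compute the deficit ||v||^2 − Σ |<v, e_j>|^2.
Σ |<v, e_j>|^2 = 9/2; ||v||^2 = 9; deficit = 9/2

Write each e_j = u_j / sqrt(<u_j, u_j>) where u_j is the displayed integer vector. Then <v, e_j> = <v, u_j> / sqrt(<u_j, u_j>), so |<v, e_j>|^2 = <v, u_j>^2 / <u_j, u_j>.
Coefficients: <v, e_1> = 0/sqrt(9), <v, e_2> = 18/sqrt(72).
Square and sum: Σ |<v, e_j>|^2 = 9/2.
Compute ||v||^2 = v·v = 9.
Deficit = 9 − 9/2 = 9/2 ≥ 0, confirming Bessel's inequality. (The deficit equals ||v − Σ <v,e_j> e_j||^2, the squared distance from v to span{e_j}.)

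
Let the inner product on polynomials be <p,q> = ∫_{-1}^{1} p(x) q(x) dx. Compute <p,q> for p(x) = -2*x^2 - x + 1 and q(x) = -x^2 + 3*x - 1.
<p,q> = -38/15

Expand the product: p(x)·q(x) = 2*x^4 - 5*x^3 - 2*x^2 + 4*x - 1.
∫_{-1}^{1} of each monomial x^k gives [2/(k+1) if k even, 0 if k odd]. Integrating term-by-term (or equivalently evaluating the antiderivative F(x) = 2*x^5/5 - 5*x^4/4 - 2*x^3/3 + 2*x^2 - x at the endpoints):
  F(1) − F(−1) = -31/60 − (121/60) = -38/15.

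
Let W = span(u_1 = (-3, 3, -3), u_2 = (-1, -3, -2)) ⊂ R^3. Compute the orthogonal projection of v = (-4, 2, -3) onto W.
proj_W(v) = (-23/7, 15/7, -25/7)

Set up U = [u_1 | ... | u_2] ∈ R^(3×2). The projector onto W = col(U) is P = U (U^T U)^(-1) U^T.
Compute U^T U =
  [27, 0]
  [0, 14],
and U^T v = (27, 4).
Solve U^T U · c = U^T v for the coefficients: c = (1, 2/7). The projection is proj_W(v) = U c.
Check: (v - proj_W(v)) · u_1 = 0  (should be 0).
Check: (v - proj_W(v)) · u_2 = 0  (should be 0).
Result: proj_W(v) = (-23/7, 15/7, -25/7).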